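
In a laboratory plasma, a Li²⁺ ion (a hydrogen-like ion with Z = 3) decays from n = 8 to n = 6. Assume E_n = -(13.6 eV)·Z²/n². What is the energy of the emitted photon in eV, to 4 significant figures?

The Bohr energies scale as Z², so for Z = 3: E_n = −122.4/n² eV.
E_8 = −122.4/64 = −1.913 eV and E_6 = −122.4/36 = −3.400 eV.
The photon energy is |E_8 − E_6| = 1.488 eV.

1.488 eV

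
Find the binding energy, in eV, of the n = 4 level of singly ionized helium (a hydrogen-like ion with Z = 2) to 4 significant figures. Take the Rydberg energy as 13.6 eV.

E_n = −13.6 Z²/n² = −54.40/n² eV for Z = 2.
E_4 = −54.40/16 = −3.400 eV, so ionization (to E = 0) requires 3.400 eV.

3.400 eV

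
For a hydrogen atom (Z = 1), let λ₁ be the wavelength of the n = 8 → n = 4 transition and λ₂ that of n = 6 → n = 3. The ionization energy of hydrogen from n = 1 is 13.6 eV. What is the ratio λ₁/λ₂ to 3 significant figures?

1.78

λ ∝ 1/ΔE ∝ 1/(1/n_f² − 1/n_i²), and the Z² and hc factors cancel in the ratio.
λ₁/λ₂ = (1/3² − 1/6²)/(1/4² − 1/8²) = 0.08333/0.04688 = 1.78.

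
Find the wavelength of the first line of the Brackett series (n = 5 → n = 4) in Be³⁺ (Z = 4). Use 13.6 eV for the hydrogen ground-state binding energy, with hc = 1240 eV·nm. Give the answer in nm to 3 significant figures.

253 nm

The Brackett series terminates on n_f = 4; the first line has n_i = 4+1 = 5.
ΔE = 217.6 × (1/4² − 1/5²) = 4.896 eV.
λ = 1240 / 4.896 = 253 nm.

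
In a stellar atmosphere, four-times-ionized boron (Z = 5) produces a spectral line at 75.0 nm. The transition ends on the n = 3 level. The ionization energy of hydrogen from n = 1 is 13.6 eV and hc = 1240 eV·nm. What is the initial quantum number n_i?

The photon energy is ΔE = hc/λ = 1240 / 75.0 = 16.53 eV.
With Z = 5, ΔE = 340.0 × (1/n_f² − 1/n_i²), so 1/n_f² − 1/n_i² = 0.04863.
With n_f = 3: 1/n_i² = 1/9 − 0.04863 = 0.06248, so n_i ≈ 4.00.

n_i = 4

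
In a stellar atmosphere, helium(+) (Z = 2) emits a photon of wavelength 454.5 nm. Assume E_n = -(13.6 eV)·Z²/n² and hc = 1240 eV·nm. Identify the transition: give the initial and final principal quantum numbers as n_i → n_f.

n_i = 9, n_f = 4

The photon energy is ΔE = hc/λ = 1240 / 454.5 = 2.728 eV.
With Z = 2, ΔE = 54.40 × (1/n_f² − 1/n_i²), so 1/n_f² − 1/n_i² = 0.05015.
Trying n_f = 4 gives 1/n_i² = 0.01235, i.e. n_i ≈ 9; this pair matches.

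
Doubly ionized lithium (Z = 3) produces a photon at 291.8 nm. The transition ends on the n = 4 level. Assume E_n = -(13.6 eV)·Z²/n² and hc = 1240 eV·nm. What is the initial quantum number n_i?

n_i = 6

The photon energy is ΔE = hc/λ = 1240 / 291.8 = 4.249 eV.
With Z = 3, ΔE = 122.4 × (1/n_f² − 1/n_i²), so 1/n_f² − 1/n_i² = 0.03472.
With n_f = 4: 1/n_i² = 1/16 − 0.03472 = 0.02778, so n_i ≈ 6.00.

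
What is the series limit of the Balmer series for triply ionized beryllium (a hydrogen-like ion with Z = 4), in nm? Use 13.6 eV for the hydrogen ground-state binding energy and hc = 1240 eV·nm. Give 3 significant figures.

22.8 nm

The Balmer series has lower level n_f = 2; the series limit corresponds to n_i → ∞.
ΔE_max = 13.6 × 16 / 2² = 54.40 eV.
λ_min = 1240 / 54.40 = 22.8 nm.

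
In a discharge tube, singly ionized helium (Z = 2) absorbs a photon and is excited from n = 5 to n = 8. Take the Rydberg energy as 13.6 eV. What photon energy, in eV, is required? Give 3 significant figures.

1.33 eV

The Bohr energies scale as Z², so for Z = 2: E_n = −54.40/n² eV.
E_8 = −54.40/64 = −0.8500 eV and E_5 = −54.40/25 = −2.176 eV.
The photon energy is |E_8 − E_5| = 1.33 eV.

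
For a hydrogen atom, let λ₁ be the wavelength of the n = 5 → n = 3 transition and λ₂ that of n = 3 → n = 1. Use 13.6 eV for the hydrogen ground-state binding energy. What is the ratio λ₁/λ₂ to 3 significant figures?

12.5

λ ∝ 1/ΔE ∝ 1/(1/n_f² − 1/n_i²), and the Z² and hc factors cancel in the ratio.
λ₁/λ₂ = (1/1² − 1/3²)/(1/3² − 1/5²) = 0.8889/0.07111 = 12.5.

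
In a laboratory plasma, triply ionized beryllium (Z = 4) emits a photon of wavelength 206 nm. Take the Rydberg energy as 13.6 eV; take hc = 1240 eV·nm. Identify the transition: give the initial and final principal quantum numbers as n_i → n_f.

The photon energy is ΔE = hc/λ = 1240 / 206 = 6.019 eV.
With Z = 4, ΔE = 217.6 × (1/n_f² − 1/n_i²), so 1/n_f² − 1/n_i² = 0.02766.
Trying n_f = 5 gives 1/n_i² = 0.01234, i.e. n_i ≈ 9; this pair matches.

n_i = 9, n_f = 5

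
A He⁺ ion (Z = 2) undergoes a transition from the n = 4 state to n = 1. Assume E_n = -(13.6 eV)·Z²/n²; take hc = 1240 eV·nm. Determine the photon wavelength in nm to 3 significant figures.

24.3 nm

For Z = 2 the level energies scale as Z², so the effective Rydberg energy is 13.6 × 4 = 54.40 eV.
ΔE = 54.40 × (1/1² − 1/4²) = 54.40 × 0.9375 = 51.00 eV.
λ = hc/ΔE = 1240 / 51.00 = 24.3 nm.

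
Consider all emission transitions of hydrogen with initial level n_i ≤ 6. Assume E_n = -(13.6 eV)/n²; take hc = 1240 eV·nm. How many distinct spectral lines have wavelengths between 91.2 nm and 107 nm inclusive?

4

Enumerate all n_i → n_f pairs with 1 ≤ n_f < n_i ≤ 6 and compute λ = 1240 / [13.6·1·(1/n_f² − 1/n_i²)].
Lines falling in [91.2, 107] nm: 6→1 (93.78 nm), 5→1 (94.98 nm), 4→1 (97.25 nm), 3→1 (102.6 nm).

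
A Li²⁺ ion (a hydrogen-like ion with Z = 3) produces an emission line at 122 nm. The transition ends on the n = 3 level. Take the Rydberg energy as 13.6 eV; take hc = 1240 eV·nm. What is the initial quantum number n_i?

n_i = 6

The photon energy is ΔE = hc/λ = 1240 / 122 = 10.16 eV.
With Z = 3, ΔE = 122.4 × (1/n_f² − 1/n_i²), so 1/n_f² − 1/n_i² = 0.08304.
With n_f = 3: 1/n_i² = 1/9 − 0.08304 = 0.02807, so n_i ≈ 5.97.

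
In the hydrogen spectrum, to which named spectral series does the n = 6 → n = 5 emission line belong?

The series is set by the lower level: n_f = 5 is the Pfund series.

Pfund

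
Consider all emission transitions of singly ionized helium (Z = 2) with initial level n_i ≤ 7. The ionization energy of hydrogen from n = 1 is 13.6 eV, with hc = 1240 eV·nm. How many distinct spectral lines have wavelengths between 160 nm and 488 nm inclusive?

Enumerate all n_i → n_f pairs with 1 ≤ n_f < n_i ≤ 7 and compute λ = 1240 / [13.6·4·(1/n_f² − 1/n_i²)].
Lines falling in [160, 488] nm: 3→2 (164.1 nm), 7→3 (251.3 nm), 6→3 (273.5 nm), 5→3 (320.5 nm), 4→3 (468.9 nm).

5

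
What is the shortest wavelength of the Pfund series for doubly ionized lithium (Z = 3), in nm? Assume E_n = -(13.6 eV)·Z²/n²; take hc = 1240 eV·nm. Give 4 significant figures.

253.3 nm

The Pfund series has lower level n_f = 5; the series limit corresponds to n_i → ∞.
ΔE_max = 13.6 × 9 / 5² = 4.896 eV.
λ_min = 1240 / 4.896 = 253.3 nm.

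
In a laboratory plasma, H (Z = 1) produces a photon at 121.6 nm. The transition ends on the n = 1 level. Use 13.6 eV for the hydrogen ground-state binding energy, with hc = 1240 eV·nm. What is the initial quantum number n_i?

n_i = 2

The photon energy is ΔE = hc/λ = 1240 / 121.6 = 10.20 eV.
With Z = 1, ΔE = 13.60 × (1/n_f² − 1/n_i²), so 1/n_f² − 1/n_i² = 0.7498.
With n_f = 1: 1/n_i² = 1/1 − 0.7498 = 0.2502, so n_i ≈ 2.00.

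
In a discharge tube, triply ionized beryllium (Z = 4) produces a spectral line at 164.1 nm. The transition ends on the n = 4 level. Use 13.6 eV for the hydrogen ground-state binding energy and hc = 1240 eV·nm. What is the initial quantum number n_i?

n_i = 6

The photon energy is ΔE = hc/λ = 1240 / 164.1 = 7.556 eV.
With Z = 4, ΔE = 217.6 × (1/n_f² − 1/n_i²), so 1/n_f² − 1/n_i² = 0.03473.
With n_f = 4: 1/n_i² = 1/16 − 0.03473 = 0.02777, so n_i ≈ 6.00.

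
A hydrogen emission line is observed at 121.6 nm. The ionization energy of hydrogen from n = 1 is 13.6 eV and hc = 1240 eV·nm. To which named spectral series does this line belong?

Lyman

ΔE = 1240/121.6 = 10.20 eV.
This matches 13.6 × (1/1² − 1/2²), so n_f = 1: the Lyman series.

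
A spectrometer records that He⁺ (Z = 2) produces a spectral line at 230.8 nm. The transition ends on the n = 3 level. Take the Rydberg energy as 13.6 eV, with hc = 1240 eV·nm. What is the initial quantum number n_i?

n_i = 9

The photon energy is ΔE = hc/λ = 1240 / 230.8 = 5.373 eV.
With Z = 2, ΔE = 54.40 × (1/n_f² − 1/n_i²), so 1/n_f² − 1/n_i² = 0.09876.
With n_f = 3: 1/n_i² = 1/9 − 0.09876 = 0.01235, so n_i ≈ 9.00.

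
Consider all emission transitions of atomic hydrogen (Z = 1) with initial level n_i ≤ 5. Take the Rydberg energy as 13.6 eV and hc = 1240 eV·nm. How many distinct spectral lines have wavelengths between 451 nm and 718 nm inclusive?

Enumerate all n_i → n_f pairs with 1 ≤ n_f < n_i ≤ 5 and compute λ = 1240 / [13.6·1·(1/n_f² − 1/n_i²)].
Lines falling in [451, 718] nm: 4→2 (486.3 nm), 3→2 (656.5 nm).

2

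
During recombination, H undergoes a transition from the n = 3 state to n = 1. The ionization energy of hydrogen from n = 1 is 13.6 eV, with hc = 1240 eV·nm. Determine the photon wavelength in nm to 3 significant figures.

ΔE = 13.60 × (1/1² − 1/3²) = 13.60 × 0.8889 = 12.09 eV.
λ = hc/ΔE = 1240 / 12.09 = 103 nm.

103 nm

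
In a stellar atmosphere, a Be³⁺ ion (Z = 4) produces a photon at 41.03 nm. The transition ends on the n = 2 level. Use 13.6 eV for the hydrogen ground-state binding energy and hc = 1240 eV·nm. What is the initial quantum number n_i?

n_i = 3

The photon energy is ΔE = hc/λ = 1240 / 41.03 = 30.22 eV.
With Z = 4, ΔE = 217.6 × (1/n_f² − 1/n_i²), so 1/n_f² − 1/n_i² = 0.1389.
With n_f = 2: 1/n_i² = 1/4 − 0.1389 = 0.1111, so n_i ≈ 3.00.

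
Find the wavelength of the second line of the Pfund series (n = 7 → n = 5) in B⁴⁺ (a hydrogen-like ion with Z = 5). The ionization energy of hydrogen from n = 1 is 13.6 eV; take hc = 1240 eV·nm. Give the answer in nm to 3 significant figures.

186 nm

The Pfund series terminates on n_f = 5; the second line has n_i = 5+2 = 7.
ΔE = 340.0 × (1/5² − 1/7²) = 6.661 eV.
λ = 1240 / 6.661 = 186 nm.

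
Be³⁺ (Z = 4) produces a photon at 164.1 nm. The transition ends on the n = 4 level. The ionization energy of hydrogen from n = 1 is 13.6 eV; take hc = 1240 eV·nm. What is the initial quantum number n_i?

The photon energy is ΔE = hc/λ = 1240 / 164.1 = 7.556 eV.
With Z = 4, ΔE = 217.6 × (1/n_f² − 1/n_i²), so 1/n_f² − 1/n_i² = 0.03473.
With n_f = 4: 1/n_i² = 1/16 − 0.03473 = 0.02777, so n_i ≈ 6.00.

n_i = 6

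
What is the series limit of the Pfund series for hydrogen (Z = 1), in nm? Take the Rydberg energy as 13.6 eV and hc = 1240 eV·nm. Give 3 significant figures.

The Pfund series has lower level n_f = 5; the series limit corresponds to n_i → ∞.
ΔE_max = 13.6 × 1 / 5² = 0.5440 eV.
λ_min = 1240 / 0.5440 = 2280 nm.

2280 nm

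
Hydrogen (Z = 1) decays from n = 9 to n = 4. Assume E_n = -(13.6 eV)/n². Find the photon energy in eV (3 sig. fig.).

0.682 eV

E_9 = −13.60/81 = −0.1679 eV and E_4 = −13.60/16 = −0.8500 eV.
The photon energy is |E_9 − E_4| = 0.682 eV.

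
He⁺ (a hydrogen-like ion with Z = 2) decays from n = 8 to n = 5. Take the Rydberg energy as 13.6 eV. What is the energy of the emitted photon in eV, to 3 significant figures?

The Bohr energies scale as Z², so for Z = 2: E_n = −54.40/n² eV.
E_8 = −54.40/64 = −0.8500 eV and E_5 = −54.40/25 = −2.176 eV.
The photon energy is |E_8 − E_5| = 1.33 eV.

1.33 eV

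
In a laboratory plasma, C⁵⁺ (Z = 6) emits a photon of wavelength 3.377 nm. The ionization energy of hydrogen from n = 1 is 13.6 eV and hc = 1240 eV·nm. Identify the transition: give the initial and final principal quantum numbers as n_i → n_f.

The photon energy is ΔE = hc/λ = 1240 / 3.377 = 367.2 eV.
With Z = 6, ΔE = 489.6 × (1/n_f² − 1/n_i²), so 1/n_f² − 1/n_i² = 0.7500.
Trying n_f = 1 gives 1/n_i² = 0.2500, i.e. n_i ≈ 2; this pair matches.

n_i = 2, n_f = 1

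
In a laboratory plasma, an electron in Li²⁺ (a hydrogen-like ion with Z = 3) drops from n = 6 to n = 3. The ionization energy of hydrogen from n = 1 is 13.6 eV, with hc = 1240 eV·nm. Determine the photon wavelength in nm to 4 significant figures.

121.6 nm

For Z = 3 the level energies scale as Z², so the effective Rydberg energy is 13.6 × 9 = 122.4 eV.
ΔE = 122.4 × (1/3² − 1/6²) = 122.4 × 0.08333 = 10.20 eV.
λ = hc/ΔE = 1240 / 10.20 = 121.6 nm.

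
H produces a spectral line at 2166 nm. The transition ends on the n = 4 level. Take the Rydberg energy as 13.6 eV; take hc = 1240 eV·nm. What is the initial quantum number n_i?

The photon energy is ΔE = hc/λ = 1240 / 2166 = 0.5725 eV.
With Z = 1, ΔE = 13.60 × (1/n_f² − 1/n_i²), so 1/n_f² − 1/n_i² = 0.04209.
With n_f = 4: 1/n_i² = 1/16 − 0.04209 = 0.02041, so n_i ≈ 7.00.

n_i = 7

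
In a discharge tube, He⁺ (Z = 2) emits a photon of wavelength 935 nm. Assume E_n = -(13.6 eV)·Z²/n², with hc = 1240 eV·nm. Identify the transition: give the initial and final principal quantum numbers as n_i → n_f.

n_i = 8, n_f = 5

The photon energy is ΔE = hc/λ = 1240 / 935 = 1.326 eV.
With Z = 2, ΔE = 54.40 × (1/n_f² − 1/n_i²), so 1/n_f² − 1/n_i² = 0.02438.
Trying n_f = 5 gives 1/n_i² = 0.01562, i.e. n_i ≈ 8; this pair matches.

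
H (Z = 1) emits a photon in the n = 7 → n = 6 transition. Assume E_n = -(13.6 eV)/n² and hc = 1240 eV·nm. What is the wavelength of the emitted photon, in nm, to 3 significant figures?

12400 nm

ΔE = 13.60 × (1/6² − 1/7²) = 13.60 × 0.007370 = 0.1002 eV.
λ = hc/ΔE = 1240 / 0.1002 = 12400 nm.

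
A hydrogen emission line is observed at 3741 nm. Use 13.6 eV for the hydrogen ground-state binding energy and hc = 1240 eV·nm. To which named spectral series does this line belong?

Pfund

ΔE = 1240/3741 = 0.3315 eV.
This matches 13.6 × (1/5² − 1/8²), so n_f = 5: the Pfund series.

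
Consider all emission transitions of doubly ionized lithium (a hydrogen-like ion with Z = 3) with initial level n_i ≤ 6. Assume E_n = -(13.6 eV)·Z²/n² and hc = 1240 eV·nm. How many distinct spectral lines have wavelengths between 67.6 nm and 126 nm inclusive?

Enumerate all n_i → n_f pairs with 1 ≤ n_f < n_i ≤ 6 and compute λ = 1240 / [13.6·9·(1/n_f² − 1/n_i²)].
Lines falling in [67.6, 126] nm: 3→2 (72.94 nm), 6→3 (121.6 nm).

2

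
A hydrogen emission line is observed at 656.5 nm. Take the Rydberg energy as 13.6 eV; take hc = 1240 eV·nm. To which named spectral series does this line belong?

ΔE = 1240/656.5 = 1.889 eV.
This matches 13.6 × (1/2² − 1/3²), so n_f = 2: the Balmer series.

Balmer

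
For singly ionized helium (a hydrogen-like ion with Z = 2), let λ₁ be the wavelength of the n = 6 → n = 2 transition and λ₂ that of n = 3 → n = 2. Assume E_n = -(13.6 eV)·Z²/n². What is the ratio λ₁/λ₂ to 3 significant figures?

λ ∝ 1/ΔE ∝ 1/(1/n_f² − 1/n_i²), and the Z² and hc factors cancel in the ratio.
λ₁/λ₂ = (1/2² − 1/3²)/(1/2² − 1/6²) = 0.1389/0.2222 = 0.625.

0.625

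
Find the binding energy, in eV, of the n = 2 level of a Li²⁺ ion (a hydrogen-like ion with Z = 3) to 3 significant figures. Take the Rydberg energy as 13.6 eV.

30.6 eV

E_n = −13.6 Z²/n² = −122.4/n² eV for Z = 3.
E_2 = −122.4/4 = −30.6 eV, so ionization (to E = 0) requires 30.6 eV.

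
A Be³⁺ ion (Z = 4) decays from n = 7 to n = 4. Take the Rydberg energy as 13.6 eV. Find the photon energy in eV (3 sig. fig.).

9.16 eV

The Bohr energies scale as Z², so for Z = 4: E_n = −217.6/n² eV.
E_7 = −217.6/49 = −4.441 eV and E_4 = −217.6/16 = −13.60 eV.
The photon energy is |E_7 − E_4| = 9.16 eV.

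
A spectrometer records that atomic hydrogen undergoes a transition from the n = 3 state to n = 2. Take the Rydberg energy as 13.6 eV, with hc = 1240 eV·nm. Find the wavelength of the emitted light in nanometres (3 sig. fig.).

ΔE = 13.60 × (1/2² − 1/3²) = 13.60 × 0.1389 = 1.889 eV.
λ = hc/ΔE = 1240 / 1.889 = 656 nm.
This line belongs to the Balmer series.

656 nm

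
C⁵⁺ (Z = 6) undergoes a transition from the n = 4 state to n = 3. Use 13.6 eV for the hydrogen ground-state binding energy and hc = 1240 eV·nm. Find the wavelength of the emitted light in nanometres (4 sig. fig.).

For Z = 6 the level energies scale as Z², so the effective Rydberg energy is 13.6 × 36 = 489.6 eV.
ΔE = 489.6 × (1/3² − 1/4²) = 489.6 × 0.04861 = 23.80 eV.
λ = hc/ΔE = 1240 / 23.80 = 52.10 nm.

52.10 nm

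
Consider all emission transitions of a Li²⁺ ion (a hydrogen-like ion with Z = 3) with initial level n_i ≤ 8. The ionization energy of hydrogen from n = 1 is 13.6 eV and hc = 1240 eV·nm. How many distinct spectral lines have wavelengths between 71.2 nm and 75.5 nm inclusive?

1

Enumerate all n_i → n_f pairs with 1 ≤ n_f < n_i ≤ 8 and compute λ = 1240 / [13.6·9·(1/n_f² − 1/n_i²)].
Lines falling in [71.2, 75.5] nm: 3→2 (72.94 nm).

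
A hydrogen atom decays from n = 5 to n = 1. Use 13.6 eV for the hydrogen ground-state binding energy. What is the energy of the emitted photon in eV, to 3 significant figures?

E_5 = −13.60/25 = −0.5440 eV and E_1 = −13.60/1 = −13.60 eV.
The photon energy is |E_5 − E_1| = 13.1 eV.

13.1 eV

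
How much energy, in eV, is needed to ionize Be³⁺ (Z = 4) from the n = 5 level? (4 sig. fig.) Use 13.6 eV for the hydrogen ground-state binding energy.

8.704 eV

E_n = −13.6 Z²/n² = −217.6/n² eV for Z = 4.
E_5 = −217.6/25 = −8.704 eV, so ionization (to E = 0) requires 8.704 eV.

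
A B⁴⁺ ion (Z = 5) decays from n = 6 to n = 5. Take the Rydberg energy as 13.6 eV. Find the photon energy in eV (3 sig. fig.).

4.16 eV

The Bohr energies scale as Z², so for Z = 5: E_n = −340.0/n² eV.
E_6 = −340.0/36 = −9.444 eV and E_5 = −340.0/25 = −13.60 eV.
The photon energy is |E_6 − E_5| = 4.16 eV.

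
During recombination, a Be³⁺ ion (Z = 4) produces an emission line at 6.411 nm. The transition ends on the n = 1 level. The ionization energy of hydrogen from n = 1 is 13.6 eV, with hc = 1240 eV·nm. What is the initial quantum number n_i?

The photon energy is ΔE = hc/λ = 1240 / 6.411 = 193.4 eV.
With Z = 4, ΔE = 217.6 × (1/n_f² − 1/n_i²), so 1/n_f² − 1/n_i² = 0.8889.
With n_f = 1: 1/n_i² = 1/1 − 0.8889 = 0.1111, so n_i ≈ 3.00.

n_i = 3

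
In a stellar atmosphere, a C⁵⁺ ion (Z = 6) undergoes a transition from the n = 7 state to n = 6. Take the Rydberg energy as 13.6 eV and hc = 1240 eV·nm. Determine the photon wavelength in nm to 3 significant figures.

For Z = 6 the level energies scale as Z², so the effective Rydberg energy is 13.6 × 36 = 489.6 eV.
ΔE = 489.6 × (1/6² − 1/7²) = 489.6 × 0.007370 = 3.608 eV.
λ = hc/ΔE = 1240 / 3.608 = 344 nm.

344 nm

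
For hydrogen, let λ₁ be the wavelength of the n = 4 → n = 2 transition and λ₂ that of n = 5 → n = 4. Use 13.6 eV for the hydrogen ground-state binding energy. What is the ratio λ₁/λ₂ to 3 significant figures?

λ ∝ 1/ΔE ∝ 1/(1/n_f² − 1/n_i²), and the Z² and hc factors cancel in the ratio.
λ₁/λ₂ = (1/4² − 1/5²)/(1/2² − 1/4²) = 0.02250/0.1875 = 0.120.

0.120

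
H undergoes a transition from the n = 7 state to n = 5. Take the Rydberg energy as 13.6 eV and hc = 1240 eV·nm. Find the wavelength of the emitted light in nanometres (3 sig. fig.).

4650 nm

ΔE = 13.60 × (1/5² − 1/7²) = 13.60 × 0.01959 = 0.2664 eV.
λ = hc/ΔE = 1240 / 0.2664 = 4650 nm.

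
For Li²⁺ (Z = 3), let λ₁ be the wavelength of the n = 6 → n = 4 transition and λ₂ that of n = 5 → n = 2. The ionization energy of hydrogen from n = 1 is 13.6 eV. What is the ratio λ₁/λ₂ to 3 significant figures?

6.05

λ ∝ 1/ΔE ∝ 1/(1/n_f² − 1/n_i²), and the Z² and hc factors cancel in the ratio.
λ₁/λ₂ = (1/2² − 1/5²)/(1/4² − 1/6²) = 0.2100/0.03472 = 6.05.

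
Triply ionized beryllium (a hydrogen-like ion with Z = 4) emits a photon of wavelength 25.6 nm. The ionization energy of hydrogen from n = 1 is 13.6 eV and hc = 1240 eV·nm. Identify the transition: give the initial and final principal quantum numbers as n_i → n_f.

The photon energy is ΔE = hc/λ = 1240 / 25.6 = 48.44 eV.
With Z = 4, ΔE = 217.6 × (1/n_f² − 1/n_i²), so 1/n_f² − 1/n_i² = 0.2226.
Trying n_f = 2 gives 1/n_i² = 0.02740, i.e. n_i ≈ 6; this pair matches.

n_i = 6, n_f = 2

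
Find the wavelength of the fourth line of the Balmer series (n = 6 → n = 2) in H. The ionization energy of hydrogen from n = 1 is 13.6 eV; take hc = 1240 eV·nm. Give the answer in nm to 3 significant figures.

The Balmer series terminates on n_f = 2; the fourth line has n_i = 2+4 = 6.
ΔE = 13.60 × (1/2² − 1/6²) = 3.022 eV.
λ = 1240 / 3.022 = 410 nm.

410 nm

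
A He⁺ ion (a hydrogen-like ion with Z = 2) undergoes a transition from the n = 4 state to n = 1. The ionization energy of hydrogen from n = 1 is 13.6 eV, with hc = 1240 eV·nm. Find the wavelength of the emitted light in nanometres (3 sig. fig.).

24.3 nm

For Z = 2 the level energies scale as Z², so the effective Rydberg energy is 13.6 × 4 = 54.40 eV.
ΔE = 54.40 × (1/1² − 1/4²) = 54.40 × 0.9375 = 51.00 eV.
λ = hc/ΔE = 1240 / 51.00 = 24.3 nm.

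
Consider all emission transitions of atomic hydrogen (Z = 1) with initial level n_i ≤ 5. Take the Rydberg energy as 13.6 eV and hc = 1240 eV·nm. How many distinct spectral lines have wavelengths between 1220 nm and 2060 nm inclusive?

Enumerate all n_i → n_f pairs with 1 ≤ n_f < n_i ≤ 5 and compute λ = 1240 / [13.6·1·(1/n_f² − 1/n_i²)].
Lines falling in [1220, 2060] nm: 5→3 (1282 nm), 4→3 (1876 nm).

2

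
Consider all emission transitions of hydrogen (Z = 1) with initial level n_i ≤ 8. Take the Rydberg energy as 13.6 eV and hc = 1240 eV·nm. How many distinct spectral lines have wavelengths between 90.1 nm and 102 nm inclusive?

5

Enumerate all n_i → n_f pairs with 1 ≤ n_f < n_i ≤ 8 and compute λ = 1240 / [13.6·1·(1/n_f² − 1/n_i²)].
Lines falling in [90.1, 102] nm: 8→1 (92.62 nm), 7→1 (93.08 nm), 6→1 (93.78 nm), 5→1 (94.98 nm), 4→1 (97.25 nm).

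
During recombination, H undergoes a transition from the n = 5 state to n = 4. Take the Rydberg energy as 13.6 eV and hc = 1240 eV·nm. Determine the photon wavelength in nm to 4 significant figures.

ΔE = 13.60 × (1/4² − 1/5²) = 13.60 × 0.02250 = 0.3060 eV.
λ = hc/ΔE = 1240 / 0.3060 = 4052 nm.
This line belongs to the Brackett series.

4052 nm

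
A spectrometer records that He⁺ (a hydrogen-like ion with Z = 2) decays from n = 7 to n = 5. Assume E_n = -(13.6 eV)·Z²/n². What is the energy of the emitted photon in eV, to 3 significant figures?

1.07 eV

The Bohr energies scale as Z², so for Z = 2: E_n = −54.40/n² eV.
E_7 = −54.40/49 = −1.110 eV and E_5 = −54.40/25 = −2.176 eV.
The photon energy is |E_7 − E_5| = 1.07 eV.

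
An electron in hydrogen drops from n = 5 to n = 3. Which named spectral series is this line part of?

Paschen

The series is set by the lower level: n_f = 3 is the Paschen series.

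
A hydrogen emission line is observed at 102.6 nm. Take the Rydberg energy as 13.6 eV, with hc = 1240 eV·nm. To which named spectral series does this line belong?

ΔE = 1240/102.6 = 12.09 eV.
This matches 13.6 × (1/1² − 1/3²), so n_f = 1: the Lyman series.

Lyman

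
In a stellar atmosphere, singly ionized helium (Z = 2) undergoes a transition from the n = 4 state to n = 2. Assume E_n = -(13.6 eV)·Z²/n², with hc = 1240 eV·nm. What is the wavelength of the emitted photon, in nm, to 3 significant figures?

122 nm

For Z = 2 the level energies scale as Z², so the effective Rydberg energy is 13.6 × 4 = 54.40 eV.
ΔE = 54.40 × (1/2² − 1/4²) = 54.40 × 0.1875 = 10.20 eV.
λ = hc/ΔE = 1240 / 10.20 = 122 nm.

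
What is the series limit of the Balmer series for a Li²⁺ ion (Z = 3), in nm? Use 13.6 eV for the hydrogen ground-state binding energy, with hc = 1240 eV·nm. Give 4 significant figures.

40.52 nm

The Balmer series has lower level n_f = 2; the series limit corresponds to n_i → ∞.
ΔE_max = 13.6 × 9 / 2² = 30.60 eV.
λ_min = 1240 / 30.60 = 40.52 nm.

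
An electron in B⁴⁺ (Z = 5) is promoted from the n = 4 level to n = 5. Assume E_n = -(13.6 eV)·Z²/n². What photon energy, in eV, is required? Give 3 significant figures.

The Bohr energies scale as Z², so for Z = 5: E_n = −340.0/n² eV.
E_5 = −340.0/25 = −13.60 eV and E_4 = −340.0/16 = −21.25 eV.
The photon energy is |E_5 − E_4| = 7.65 eV.

7.65 eV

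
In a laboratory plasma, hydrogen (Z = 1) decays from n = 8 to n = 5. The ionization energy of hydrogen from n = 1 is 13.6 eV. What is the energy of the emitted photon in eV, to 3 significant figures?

0.332 eV

E_8 = −13.60/64 = −0.2125 eV and E_5 = −13.60/25 = −0.5440 eV.
The photon energy is |E_8 − E_5| = 0.332 eV.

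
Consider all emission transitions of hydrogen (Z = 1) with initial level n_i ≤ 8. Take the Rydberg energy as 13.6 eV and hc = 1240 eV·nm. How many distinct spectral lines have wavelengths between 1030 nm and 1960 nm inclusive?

4

Enumerate all n_i → n_f pairs with 1 ≤ n_f < n_i ≤ 8 and compute λ = 1240 / [13.6·1·(1/n_f² − 1/n_i²)].
Lines falling in [1030, 1960] nm: 6→3 (1094 nm), 5→3 (1282 nm), 4→3 (1876 nm), 8→4 (1945 nm).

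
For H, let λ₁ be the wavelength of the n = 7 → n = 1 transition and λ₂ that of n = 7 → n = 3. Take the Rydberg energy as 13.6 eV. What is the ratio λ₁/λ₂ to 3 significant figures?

0.0926

λ ∝ 1/ΔE ∝ 1/(1/n_f² − 1/n_i²), and the Z² and hc factors cancel in the ratio.
λ₁/λ₂ = (1/3² − 1/7²)/(1/1² − 1/7²) = 0.09070/0.9796 = 0.0926.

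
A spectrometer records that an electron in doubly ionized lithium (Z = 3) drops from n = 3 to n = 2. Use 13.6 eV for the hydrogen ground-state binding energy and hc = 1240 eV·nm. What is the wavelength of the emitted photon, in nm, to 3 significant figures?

For Z = 3 the level energies scale as Z², so the effective Rydberg energy is 13.6 × 9 = 122.4 eV.
ΔE = 122.4 × (1/2² − 1/3²) = 122.4 × 0.1389 = 17.00 eV.
λ = hc/ΔE = 1240 / 17.00 = 72.9 nm.

72.9 nm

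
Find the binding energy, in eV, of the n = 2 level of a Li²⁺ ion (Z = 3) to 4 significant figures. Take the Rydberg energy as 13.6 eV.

E_n = −13.6 Z²/n² = −122.4/n² eV for Z = 3.
E_2 = −122.4/4 = −30.60 eV, so ionization (to E = 0) requires 30.60 eV.

30.60 eV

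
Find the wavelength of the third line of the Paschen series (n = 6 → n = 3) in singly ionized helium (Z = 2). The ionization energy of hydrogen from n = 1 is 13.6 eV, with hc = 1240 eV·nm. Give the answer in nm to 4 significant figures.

273.5 nm

The Paschen series terminates on n_f = 3; the third line has n_i = 3+3 = 6.
ΔE = 54.40 × (1/3² − 1/6²) = 4.533 eV.
λ = 1240 / 4.533 = 273.5 nm.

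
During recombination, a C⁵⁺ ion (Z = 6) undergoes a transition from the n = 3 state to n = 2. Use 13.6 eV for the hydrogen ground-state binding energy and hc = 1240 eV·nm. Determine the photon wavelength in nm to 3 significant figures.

For Z = 6 the level energies scale as Z², so the effective Rydberg energy is 13.6 × 36 = 489.6 eV.
ΔE = 489.6 × (1/2² − 1/3²) = 489.6 × 0.1389 = 68.00 eV.
λ = hc/ΔE = 1240 / 68.00 = 18.2 nm.

18.2 nm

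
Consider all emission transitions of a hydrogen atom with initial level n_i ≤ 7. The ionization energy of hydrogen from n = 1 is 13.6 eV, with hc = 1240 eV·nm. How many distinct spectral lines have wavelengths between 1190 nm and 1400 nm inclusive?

1

Enumerate all n_i → n_f pairs with 1 ≤ n_f < n_i ≤ 7 and compute λ = 1240 / [13.6·1·(1/n_f² − 1/n_i²)].
Lines falling in [1190, 1400] nm: 5→3 (1282 nm).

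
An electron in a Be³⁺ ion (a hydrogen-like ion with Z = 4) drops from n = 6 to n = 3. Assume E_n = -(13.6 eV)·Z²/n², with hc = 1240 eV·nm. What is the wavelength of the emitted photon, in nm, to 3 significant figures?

68.4 nm

For Z = 4 the level energies scale as Z², so the effective Rydberg energy is 13.6 × 16 = 217.6 eV.
ΔE = 217.6 × (1/3² − 1/6²) = 217.6 × 0.08333 = 18.13 eV.
λ = hc/ΔE = 1240 / 18.13 = 68.4 nm.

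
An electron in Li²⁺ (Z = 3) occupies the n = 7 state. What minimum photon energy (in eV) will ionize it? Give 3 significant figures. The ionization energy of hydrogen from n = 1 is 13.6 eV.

2.50 eV

E_n = −13.6 Z²/n² = −122.4/n² eV for Z = 3.
E_7 = −122.4/49 = −2.50 eV, so ionization (to E = 0) requires 2.50 eV.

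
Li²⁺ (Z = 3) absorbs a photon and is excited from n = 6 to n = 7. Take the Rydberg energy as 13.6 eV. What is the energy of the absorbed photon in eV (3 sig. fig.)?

0.902 eV

The Bohr energies scale as Z², so for Z = 3: E_n = −122.4/n² eV.
E_7 = −122.4/49 = −2.498 eV and E_6 = −122.4/36 = −3.400 eV.
The photon energy is |E_7 − E_6| = 0.902 eV.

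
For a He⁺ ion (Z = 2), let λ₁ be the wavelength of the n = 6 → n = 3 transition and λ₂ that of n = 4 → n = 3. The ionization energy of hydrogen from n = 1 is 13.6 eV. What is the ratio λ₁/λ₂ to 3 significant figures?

λ ∝ 1/ΔE ∝ 1/(1/n_f² − 1/n_i²), and the Z² and hc factors cancel in the ratio.
λ₁/λ₂ = (1/3² − 1/4²)/(1/3² − 1/6²) = 0.04861/0.08333 = 0.583.

0.583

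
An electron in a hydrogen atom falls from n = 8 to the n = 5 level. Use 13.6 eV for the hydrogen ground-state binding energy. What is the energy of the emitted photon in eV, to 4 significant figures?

0.3315 eV

E_8 = −13.60/64 = −0.2125 eV and E_5 = −13.60/25 = −0.5440 eV.
The photon energy is |E_8 − E_5| = 0.3315 eV.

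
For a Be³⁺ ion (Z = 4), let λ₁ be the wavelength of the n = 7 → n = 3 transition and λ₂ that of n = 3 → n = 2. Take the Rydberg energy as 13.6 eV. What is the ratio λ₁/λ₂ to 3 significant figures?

λ ∝ 1/ΔE ∝ 1/(1/n_f² − 1/n_i²), and the Z² and hc factors cancel in the ratio.
λ₁/λ₂ = (1/2² − 1/3²)/(1/3² − 1/7²) = 0.1389/0.09070 = 1.53.

1.53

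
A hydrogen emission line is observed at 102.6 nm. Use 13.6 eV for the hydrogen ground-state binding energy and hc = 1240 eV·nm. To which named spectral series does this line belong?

ΔE = 1240/102.6 = 12.09 eV.
This matches 13.6 × (1/1² − 1/3²), so n_f = 1: the Lyman series.

Lyman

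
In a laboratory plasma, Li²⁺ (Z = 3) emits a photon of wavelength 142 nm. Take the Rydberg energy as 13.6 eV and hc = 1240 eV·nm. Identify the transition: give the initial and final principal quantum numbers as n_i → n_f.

The photon energy is ΔE = hc/λ = 1240 / 142 = 8.732 eV.
With Z = 3, ΔE = 122.4 × (1/n_f² − 1/n_i²), so 1/n_f² − 1/n_i² = 0.07134.
Trying n_f = 3 gives 1/n_i² = 0.03977, i.e. n_i ≈ 5; this pair matches.

n_i = 5, n_f = 3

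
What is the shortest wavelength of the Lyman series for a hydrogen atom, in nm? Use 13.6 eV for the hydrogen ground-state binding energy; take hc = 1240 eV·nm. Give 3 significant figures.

91.2 nm

The Lyman series has lower level n_f = 1; the series limit corresponds to n_i → ∞.
ΔE_max = 13.6 × 1 / 1² = 13.60 eV.
λ_min = 1240 / 13.60 = 91.2 nm.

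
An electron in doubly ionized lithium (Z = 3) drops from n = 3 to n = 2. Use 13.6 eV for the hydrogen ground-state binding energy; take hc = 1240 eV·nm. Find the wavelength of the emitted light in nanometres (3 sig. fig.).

72.9 nm

For Z = 3 the level energies scale as Z², so the effective Rydberg energy is 13.6 × 9 = 122.4 eV.
ΔE = 122.4 × (1/2² − 1/3²) = 122.4 × 0.1389 = 17.00 eV.
λ = hc/ΔE = 1240 / 17.00 = 72.9 nm.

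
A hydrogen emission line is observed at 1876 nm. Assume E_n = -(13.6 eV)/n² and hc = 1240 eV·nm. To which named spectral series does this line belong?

ΔE = 1240/1876 = 0.6610 eV.
This matches 13.6 × (1/3² − 1/4²), so n_f = 3: the Paschen series.

Paschen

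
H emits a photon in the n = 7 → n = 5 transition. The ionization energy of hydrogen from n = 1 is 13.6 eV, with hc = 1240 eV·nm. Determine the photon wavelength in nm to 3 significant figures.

4650 nm

ΔE = 13.60 × (1/5² − 1/7²) = 13.60 × 0.01959 = 0.2664 eV.
λ = hc/ΔE = 1240 / 0.2664 = 4650 nm.
This line belongs to the Pfund series.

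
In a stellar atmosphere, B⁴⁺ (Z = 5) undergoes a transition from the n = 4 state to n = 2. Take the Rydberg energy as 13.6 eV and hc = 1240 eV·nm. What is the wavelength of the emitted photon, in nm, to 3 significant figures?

For Z = 5 the level energies scale as Z², so the effective Rydberg energy is 13.6 × 25 = 340.0 eV.
ΔE = 340.0 × (1/2² − 1/4²) = 340.0 × 0.1875 = 63.75 eV.
λ = hc/ΔE = 1240 / 63.75 = 19.5 nm.

19.5 nm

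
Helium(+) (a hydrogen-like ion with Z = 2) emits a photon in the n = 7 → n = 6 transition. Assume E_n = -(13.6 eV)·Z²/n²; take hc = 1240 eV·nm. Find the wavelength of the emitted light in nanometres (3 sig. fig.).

3090 nm

For Z = 2 the level energies scale as Z², so the effective Rydberg energy is 13.6 × 4 = 54.40 eV.
ΔE = 54.40 × (1/6² − 1/7²) = 54.40 × 0.007370 = 0.4009 eV.
λ = hc/ΔE = 1240 / 0.4009 = 3090 nm.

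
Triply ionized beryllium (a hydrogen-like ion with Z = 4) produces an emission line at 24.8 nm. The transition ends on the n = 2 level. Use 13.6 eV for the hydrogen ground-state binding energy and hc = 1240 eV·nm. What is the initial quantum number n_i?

n_i = 7

The photon energy is ΔE = hc/λ = 1240 / 24.8 = 50.00 eV.
With Z = 4, ΔE = 217.6 × (1/n_f² − 1/n_i²), so 1/n_f² − 1/n_i² = 0.2298.
With n_f = 2: 1/n_i² = 1/4 − 0.2298 = 0.02022, so n_i ≈ 7.03.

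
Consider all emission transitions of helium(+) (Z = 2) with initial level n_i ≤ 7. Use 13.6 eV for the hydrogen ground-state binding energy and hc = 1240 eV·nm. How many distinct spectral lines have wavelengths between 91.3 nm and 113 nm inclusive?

3

Enumerate all n_i → n_f pairs with 1 ≤ n_f < n_i ≤ 7 and compute λ = 1240 / [13.6·4·(1/n_f² − 1/n_i²)].
Lines falling in [91.3, 113] nm: 7→2 (99.28 nm), 6→2 (102.6 nm), 5→2 (108.5 nm).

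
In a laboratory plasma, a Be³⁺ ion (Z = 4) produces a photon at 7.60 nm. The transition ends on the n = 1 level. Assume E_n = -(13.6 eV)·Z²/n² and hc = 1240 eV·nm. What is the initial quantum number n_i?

The photon energy is ΔE = hc/λ = 1240 / 7.60 = 163.2 eV.
With Z = 4, ΔE = 217.6 × (1/n_f² − 1/n_i²), so 1/n_f² − 1/n_i² = 0.7498.
With n_f = 1: 1/n_i² = 1/1 − 0.7498 = 0.2502, so n_i ≈ 2.00.

n_i = 2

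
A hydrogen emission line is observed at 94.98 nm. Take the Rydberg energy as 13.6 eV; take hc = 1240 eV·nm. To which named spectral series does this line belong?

ΔE = 1240/94.98 = 13.06 eV.
This matches 13.6 × (1/1² − 1/5²), so n_f = 1: the Lyman series.

Lyman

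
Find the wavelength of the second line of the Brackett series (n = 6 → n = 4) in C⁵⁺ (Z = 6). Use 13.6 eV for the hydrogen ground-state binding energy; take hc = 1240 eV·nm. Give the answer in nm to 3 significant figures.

72.9 nm

The Brackett series terminates on n_f = 4; the second line has n_i = 4+2 = 6.
ΔE = 489.6 × (1/4² − 1/6²) = 17.00 eV.
λ = 1240 / 17.00 = 72.9 nm.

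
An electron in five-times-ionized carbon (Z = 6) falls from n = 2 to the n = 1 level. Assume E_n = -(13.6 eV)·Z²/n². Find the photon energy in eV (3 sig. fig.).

The Bohr energies scale as Z², so for Z = 6: E_n = −489.6/n² eV.
E_2 = −489.6/4 = −122.4 eV and E_1 = −489.6/1 = −489.6 eV.
The photon energy is |E_2 − E_1| = 367 eV.

367 eV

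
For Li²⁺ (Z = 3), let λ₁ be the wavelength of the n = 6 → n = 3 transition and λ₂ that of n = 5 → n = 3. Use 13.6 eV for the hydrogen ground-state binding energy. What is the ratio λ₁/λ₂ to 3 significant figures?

λ ∝ 1/ΔE ∝ 1/(1/n_f² − 1/n_i²), and the Z² and hc factors cancel in the ratio.
λ₁/λ₂ = (1/3² − 1/5²)/(1/3² − 1/6²) = 0.07111/0.08333 = 0.853.

0.853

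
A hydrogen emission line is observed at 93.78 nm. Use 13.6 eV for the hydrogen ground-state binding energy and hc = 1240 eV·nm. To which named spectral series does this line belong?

ΔE = 1240/93.78 = 13.22 eV.
This matches 13.6 × (1/1² − 1/6²), so n_f = 1: the Lyman series.

Lyman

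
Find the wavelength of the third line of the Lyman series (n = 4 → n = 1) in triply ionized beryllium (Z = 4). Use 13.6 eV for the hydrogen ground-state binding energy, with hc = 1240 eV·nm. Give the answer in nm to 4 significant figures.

The Lyman series terminates on n_f = 1; the third line has n_i = 1+3 = 4.
ΔE = 217.6 × (1/1² − 1/4²) = 204.0 eV.
λ = 1240 / 204.0 = 6.078 nm.

6.078 nm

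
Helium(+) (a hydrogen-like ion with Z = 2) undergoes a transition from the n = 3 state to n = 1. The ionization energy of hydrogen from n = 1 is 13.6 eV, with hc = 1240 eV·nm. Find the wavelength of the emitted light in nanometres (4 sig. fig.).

For Z = 2 the level energies scale as Z², so the effective Rydberg energy is 13.6 × 4 = 54.40 eV.
ΔE = 54.40 × (1/1² − 1/3²) = 54.40 × 0.8889 = 48.36 eV.
λ = hc/ΔE = 1240 / 48.36 = 25.64 nm.

25.64 nm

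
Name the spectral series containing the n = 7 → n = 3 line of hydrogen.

The series is set by the lower level: n_f = 3 is the Paschen series.

Paschen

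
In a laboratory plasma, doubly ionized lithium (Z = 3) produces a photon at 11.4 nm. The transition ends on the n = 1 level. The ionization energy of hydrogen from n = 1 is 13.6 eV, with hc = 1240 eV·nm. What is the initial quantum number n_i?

The photon energy is ΔE = hc/λ = 1240 / 11.4 = 108.8 eV.
With Z = 3, ΔE = 122.4 × (1/n_f² − 1/n_i²), so 1/n_f² − 1/n_i² = 0.8887.
With n_f = 1: 1/n_i² = 1/1 − 0.8887 = 0.1113, so n_i ≈ 3.00.

n_i = 3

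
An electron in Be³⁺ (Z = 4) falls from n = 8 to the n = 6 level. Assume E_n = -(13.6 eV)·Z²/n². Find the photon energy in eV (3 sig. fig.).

2.64 eV

The Bohr energies scale as Z², so for Z = 4: E_n = −217.6/n² eV.
E_8 = −217.6/64 = −3.400 eV and E_6 = −217.6/36 = −6.044 eV.
The photon energy is |E_8 − E_6| = 2.64 eV.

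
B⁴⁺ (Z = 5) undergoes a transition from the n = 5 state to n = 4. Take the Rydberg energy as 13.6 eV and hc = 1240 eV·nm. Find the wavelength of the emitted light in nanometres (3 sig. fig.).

162 nm

For Z = 5 the level energies scale as Z², so the effective Rydberg energy is 13.6 × 25 = 340.0 eV.
ΔE = 340.0 × (1/4² − 1/5²) = 340.0 × 0.02250 = 7.650 eV.
λ = hc/ΔE = 1240 / 7.650 = 162 nm.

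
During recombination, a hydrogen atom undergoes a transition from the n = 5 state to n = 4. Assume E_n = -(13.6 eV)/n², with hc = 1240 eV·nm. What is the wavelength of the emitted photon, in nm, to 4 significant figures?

ΔE = 13.60 × (1/4² − 1/5²) = 13.60 × 0.02250 = 0.3060 eV.
λ = hc/ΔE = 1240 / 0.3060 = 4052 nm.

4052 nm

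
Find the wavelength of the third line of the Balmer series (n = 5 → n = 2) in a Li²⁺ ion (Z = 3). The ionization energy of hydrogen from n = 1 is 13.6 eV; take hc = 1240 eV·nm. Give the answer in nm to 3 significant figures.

48.2 nm

The Balmer series terminates on n_f = 2; the third line has n_i = 2+3 = 5.
ΔE = 122.4 × (1/2² − 1/5²) = 25.70 eV.
λ = 1240 / 25.70 = 48.2 nm.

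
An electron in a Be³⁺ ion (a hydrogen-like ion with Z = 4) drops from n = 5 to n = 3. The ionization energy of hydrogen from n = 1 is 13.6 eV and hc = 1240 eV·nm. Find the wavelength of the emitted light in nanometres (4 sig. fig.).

80.14 nm

For Z = 4 the level energies scale as Z², so the effective Rydberg energy is 13.6 × 16 = 217.6 eV.
ΔE = 217.6 × (1/3² − 1/5²) = 217.6 × 0.07111 = 15.47 eV.
λ = hc/ΔE = 1240 / 15.47 = 80.14 nm.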